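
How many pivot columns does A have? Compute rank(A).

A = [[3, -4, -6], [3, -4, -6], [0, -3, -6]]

Row reduction:
R2 <- R2 - (1)*R1:  [ 0  0  0 ]
R2 <-> R3   (pivot in column 2 was zero)
[ 3  -4  -6 ]
[ 0  -3  -6 ]
[ 0   0   0 ]
Row echelon form:
[ 3  -4  -6 ]
[ 0  -3  -6 ]
[ 0   0   0 ]
Nonzero rows / pivot columns: 2

rank(A) = 2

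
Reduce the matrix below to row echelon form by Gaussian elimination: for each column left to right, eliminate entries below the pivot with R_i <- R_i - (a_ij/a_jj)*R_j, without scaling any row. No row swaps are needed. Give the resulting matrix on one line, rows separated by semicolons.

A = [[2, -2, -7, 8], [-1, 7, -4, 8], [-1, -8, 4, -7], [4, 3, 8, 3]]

Forward elimination:
R2 <- R2 - (-1/2)*R1:  [     0      6  -15/2     12 ]
R3 <- R3 - (-1/2)*R1:  [   0   -9  1/2   -3 ]
R4 <- R4 - (2)*R1:  [   0    7   22  -13 ]
R3 <- R3 - (-3/2)*R2:  [     0      0  -43/4     15 ]
R4 <- R4 - (7/6)*R2:  [     0      0  123/4    -27 ]
R4 <- R4 - (-123/43)*R3:  [      0       0       0  684/43 ]
Row echelon form:
[ 2  -2     -7       8 ]
[ 0   6  -15/2      12 ]
[ 0   0  -43/4      15 ]
[ 0   0      0  684/43 ]

REF = [2 -2 -7 8; 0 6 -15/2 12; 0 0 -43/4 15; 0 0 0 684/43]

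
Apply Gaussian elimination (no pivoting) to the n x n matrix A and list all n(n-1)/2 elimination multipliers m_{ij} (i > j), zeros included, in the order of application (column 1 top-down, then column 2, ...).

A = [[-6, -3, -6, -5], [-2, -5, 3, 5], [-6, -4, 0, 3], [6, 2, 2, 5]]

Forward elimination:
R2 <- R2 - (1/3)*R1:  [    0    -4     5  20/3 ]
R3 <- R3 - (1)*R1:  [  0  -1   6   8 ]
R4 <- R4 - (-1)*R1:  [  0  -1  -4   0 ]
R3 <- R3 - (1/4)*R2:  [    0     0  19/4  19/3 ]
R4 <- R4 - (1/4)*R2:  [     0      0  -21/4   -5/3 ]
R4 <- R4 - (-21/19)*R3:  [    0     0     0  16/3 ]
Multipliers (in order of application): m_{21} = 1/3, m_{31} = 1, m_{41} = -1, m_{32} = 1/4, m_{42} = 1/4, m_{43} = -21/19

multipliers: 1/3, 1, -1, 1/4, 1/4, -21/19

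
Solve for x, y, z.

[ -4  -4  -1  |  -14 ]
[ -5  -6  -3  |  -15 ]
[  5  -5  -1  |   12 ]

Forward elimination on [A|b]:
R2 <- R2 - (5/4)*R1:  [    0    -1  -7/4   5/2 ]
R3 <- R3 - (-5/4)*R1:  [     0    -10   -9/4  -11/2 ]
R3 <- R3 - (10)*R2:  [     0      0   61/4  -61/2 ]
Row echelon form:
[ -4  -4    -1  |    -14 ]
[  0  -1  -7/4  |    5/2 ]
[  0   0  61/4  |  -61/2 ]
Back-substitution:
z = (-61/2) / (61/4) = -2
y = (5/2 - (-7/4)*(-2)) / -1 = 1
x = (-14 - (-4)*(1) - (-1)*(-2)) / -4 = 3

(3, 1, -2)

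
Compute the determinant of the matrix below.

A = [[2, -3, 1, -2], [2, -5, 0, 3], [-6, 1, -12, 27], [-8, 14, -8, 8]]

Forward elimination:
R2 <- R2 - (1)*R1:  [  0  -2  -1   5 ]
R3 <- R3 - (-3)*R1:  [  0  -8  -9  21 ]
R4 <- R4 - (-4)*R1:  [  0   2  -4   0 ]
R3 <- R3 - (4)*R2:  [  0   0  -5   1 ]
R4 <- R4 - (-1)*R2:  [  0   0  -5   5 ]
R4 <- R4 - (1)*R3:  [ 0  0  0  4 ]
Upper-triangular form:
[ 2  -3   1  -2 ]
[ 0  -2  -1   5 ]
[ 0   0  -5   1 ]
[ 0   0   0   4 ]
det(A) = (-1)^0 * (2) * (-2) * (-5) * (4) = 80  (0 row swaps -> sign +1)

det(A) = 80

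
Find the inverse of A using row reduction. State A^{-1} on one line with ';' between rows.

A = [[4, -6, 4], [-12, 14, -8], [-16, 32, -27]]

Gauss-Jordan on [A | I]:
R1 <- (1/4)*R1:  [    1  -3/2     1  |   1/4     0     0 ]
R2 <- R2 - (-12)*R1:  [  0  -4   4  |   3   1   0 ]
R3 <- R3 - (-16)*R1:  [   0    8  -11  |    4    0    1 ]
R2 <- (1/-4)*R2:  [    0     1    -1  |  -3/4  -1/4     0 ]
R1 <- R1 - (-3/2)*R2:  [    1     0  -1/2  |  -7/8  -3/8     0 ]
R3 <- R3 - (8)*R2:  [  0   0  -3  |  10   2   1 ]
R3 <- (1/-3)*R3:  [     0      0      1  |  -10/3   -2/3   -1/3 ]
R1 <- R1 - (-1/2)*R3:  [      1       0       0  |  -61/24  -17/24    -1/6 ]
R2 <- R2 - (-1)*R3:  [      0       1       0  |  -49/12  -11/12    -1/3 ]
Right block of [I | A^{-1}] is the inverse:
[ -61/24  -17/24  -1/6 ]
[ -49/12  -11/12  -1/3 ]
[  -10/3    -2/3  -1/3 ]

inverse = [-61/24 -17/24 -1/6; -49/12 -11/12 -1/3; -10/3 -2/3 -1/3]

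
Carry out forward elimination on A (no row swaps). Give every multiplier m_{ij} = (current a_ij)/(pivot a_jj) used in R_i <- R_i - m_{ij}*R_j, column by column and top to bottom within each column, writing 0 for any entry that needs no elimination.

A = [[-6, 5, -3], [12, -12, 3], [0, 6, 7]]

multipliers: -2, 0, -3

Forward elimination:
R2 <- R2 - (-2)*R1:  [  0  -2  -3 ]
R3: entry in column 1 is already 0 -> m_{31} = 0 (no row operation needed)
R3 <- R3 - (-3)*R2:  [  0   0  -2 ]
Multipliers (in order of application): m_{21} = -2, m_{31} = 0, m_{32} = -3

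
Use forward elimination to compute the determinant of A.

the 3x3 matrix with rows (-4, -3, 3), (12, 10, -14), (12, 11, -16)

Forward elimination:
R2 <- R2 - (-3)*R1:  [  0   1  -5 ]
R3 <- R3 - (-3)*R1:  [  0   2  -7 ]
R3 <- R3 - (2)*R2:  [ 0  0  3 ]
Upper-triangular form:
[ -4  -3   3 ]
[  0   1  -5 ]
[  0   0   3 ]
det(A) = (-1)^0 * (-4) * (1) * (3) = -12  (0 row swaps -> sign +1)

det(A) = -12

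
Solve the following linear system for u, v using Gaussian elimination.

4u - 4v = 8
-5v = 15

(-1, -3)

Forward elimination on [A|b]:
Row echelon form:
[ 4  -4  |   8 ]
[ 0  -5  |  15 ]
Back-substitution:
v = (15) / -5 = -3
u = (8 - (-4)*(-3)) / 4 = -1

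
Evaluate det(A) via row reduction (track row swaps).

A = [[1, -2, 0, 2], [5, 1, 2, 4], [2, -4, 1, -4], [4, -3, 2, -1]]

Forward elimination:
R2 <- R2 - (5)*R1:  [  0  11   2  -6 ]
R3 <- R3 - (2)*R1:  [  0   0   1  -8 ]
R4 <- R4 - (4)*R1:  [  0   5   2  -9 ]
R4 <- R4 - (5/11)*R2:  [      0       0   12/11  -69/11 ]
R4 <- R4 - (12/11)*R3:  [     0      0      0  27/11 ]
Upper-triangular form:
[ 1  -2  0      2 ]
[ 0  11  2     -6 ]
[ 0   0  1     -8 ]
[ 0   0  0  27/11 ]
det(A) = (-1)^0 * (1) * (11) * (1) * (27/11) = 27  (0 row swaps -> sign +1)

det(A) = 27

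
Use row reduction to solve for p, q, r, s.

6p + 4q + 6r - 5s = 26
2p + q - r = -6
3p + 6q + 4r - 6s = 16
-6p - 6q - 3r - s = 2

(0, -2, 4, -2)

Forward elimination on [A|b]:
R2 <- R2 - (1/3)*R1:  [     0   -1/3     -3    5/3  -44/3 ]
R3 <- R3 - (1/2)*R1:  [    0     4     1  -7/2     3 ]
R4 <- R4 - (-1)*R1:  [  0  -2   3  -6  28 ]
R3 <- R3 - (-12)*R2:  [    0     0   -35  33/2  -173 ]
R4 <- R4 - (6)*R2:  [   0    0   21  -16  116 ]
R4 <- R4 - (-3/5)*R3:  [      0       0       0  -61/10    61/5 ]
Row echelon form:
[ 6     4    6      -5  |     26 ]
[ 0  -1/3   -3     5/3  |  -44/3 ]
[ 0     0  -35    33/2  |   -173 ]
[ 0     0    0  -61/10  |   61/5 ]
Back-substitution:
s = (61/5) / (-61/10) = -2
r = (-173 - (33/2)*(-2)) / -35 = 4
q = (-44/3 - (-3)*(4) - (5/3)*(-2)) / (-1/3) = -2
p = (26 - (4)*(-2) - (6)*(4) - (-5)*(-2)) / 6 = 0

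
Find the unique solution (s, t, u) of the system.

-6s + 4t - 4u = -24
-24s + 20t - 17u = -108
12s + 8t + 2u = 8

(4, -4, -4)

Forward elimination on [A|b]:
R2 <- R2 - (4)*R1:  [   0    4   -1  -12 ]
R3 <- R3 - (-2)*R1:  [   0   16   -6  -40 ]
R3 <- R3 - (4)*R2:  [  0   0  -2   8 ]
Row echelon form:
[ -6  4  -4  |  -24 ]
[  0  4  -1  |  -12 ]
[  0  0  -2  |    8 ]
Back-substitution:
u = (8) / -2 = -4
t = (-12 - (-1)*(-4)) / 4 = -4
s = (-24 - (4)*(-4) - (-4)*(-4)) / -6 = 4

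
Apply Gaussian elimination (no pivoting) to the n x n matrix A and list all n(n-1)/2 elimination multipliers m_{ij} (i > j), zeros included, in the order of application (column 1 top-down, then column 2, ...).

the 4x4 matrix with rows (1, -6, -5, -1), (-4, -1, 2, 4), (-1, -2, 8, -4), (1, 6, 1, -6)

multipliers: -4, -1, 1, 8/25, -12/25, -22/73

Forward elimination:
R2 <- R2 - (-4)*R1:  [   0  -25  -18    0 ]
R3 <- R3 - (-1)*R1:  [  0  -8   3  -5 ]
R4 <- R4 - (1)*R1:  [  0  12   6  -5 ]
R3 <- R3 - (8/25)*R2:  [      0       0  219/25      -5 ]
R4 <- R4 - (-12/25)*R2:  [      0       0  -66/25      -5 ]
R4 <- R4 - (-22/73)*R3:  [       0        0        0  -475/73 ]
Multipliers (in order of application): m_{21} = -4, m_{31} = -1, m_{41} = 1, m_{32} = 8/25, m_{42} = -12/25, m_{43} = -22/73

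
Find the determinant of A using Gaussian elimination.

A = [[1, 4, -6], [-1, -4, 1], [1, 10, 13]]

det(A) = 30

Forward elimination:
R2 <- R2 - (-1)*R1:  [  0   0  -5 ]
R3 <- R3 - (1)*R1:  [  0   6  19 ]
R2 <-> R3   (pivot in column 2 was zero)
[ 1  4  -6 ]
[ 0  6  19 ]
[ 0  0  -5 ]
Upper-triangular form:
[ 1  4  -6 ]
[ 0  6  19 ]
[ 0  0  -5 ]
det(A) = (-1)^1 * (1) * (6) * (-5) = 30  (1 row swap -> sign -1)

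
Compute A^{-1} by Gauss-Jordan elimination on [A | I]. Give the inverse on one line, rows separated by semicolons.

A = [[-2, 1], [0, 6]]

inverse = [-1/2 1/12; 0 1/6]

Gauss-Jordan on [A | I]:
R1 <- (1/-2)*R1:  [    1  -1/2  |  -1/2     0 ]
R2 <- (1/6)*R2:  [   0    1  |    0  1/6 ]
R1 <- R1 - (-1/2)*R2:  [    1     0  |  -1/2  1/12 ]
Right block of [I | A^{-1}] is the inverse:
[ -1/2  1/12 ]
[    0   1/6 ]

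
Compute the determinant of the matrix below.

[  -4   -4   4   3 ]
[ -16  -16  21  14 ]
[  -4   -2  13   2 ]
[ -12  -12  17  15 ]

det(A) = 160

Forward elimination:
R2 <- R2 - (4)*R1:  [ 0  0  5  2 ]
R3 <- R3 - (1)*R1:  [  0   2   9  -1 ]
R4 <- R4 - (3)*R1:  [ 0  0  5  6 ]
R2 <-> R3   (pivot in column 2 was zero)
[ -4  -4  4   3 ]
[  0   2  9  -1 ]
[  0   0  5   2 ]
[  0   0  5   6 ]
R4 <- R4 - (1)*R3:  [ 0  0  0  4 ]
Upper-triangular form:
[ -4  -4  4   3 ]
[  0   2  9  -1 ]
[  0   0  5   2 ]
[  0   0  0   4 ]
det(A) = (-1)^1 * (-4) * (2) * (5) * (4) = 160  (1 row swap -> sign -1)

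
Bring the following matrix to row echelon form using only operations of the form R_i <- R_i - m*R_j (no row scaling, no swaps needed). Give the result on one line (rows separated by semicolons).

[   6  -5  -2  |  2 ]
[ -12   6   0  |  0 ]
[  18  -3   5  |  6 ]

Forward elimination:
R2 <- R2 - (-2)*R1:  [  0  -4  -4   4 ]
R3 <- R3 - (3)*R1:  [  0  12  11   0 ]
R3 <- R3 - (-3)*R2:  [  0   0  -1  12 ]
Row echelon form:
[ 6  -5  -2  |   2 ]
[ 0  -4  -4  |   4 ]
[ 0   0  -1  |  12 ]

REF = [6 -5 -2 2; 0 -4 -4 4; 0 0 -1 12]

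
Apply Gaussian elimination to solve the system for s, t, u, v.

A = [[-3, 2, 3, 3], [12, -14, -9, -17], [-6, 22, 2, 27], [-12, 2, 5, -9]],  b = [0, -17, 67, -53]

(5, 3, 2, 1)

Forward elimination on [A|b]:
R2 <- R2 - (-4)*R1:  [   0   -6    3   -5  -17 ]
R3 <- R3 - (2)*R1:  [  0  18  -4  21  67 ]
R4 <- R4 - (4)*R1:  [   0   -6   -7  -21  -53 ]
R3 <- R3 - (-3)*R2:  [  0   0   5   6  16 ]
R4 <- R4 - (1)*R2:  [   0    0  -10  -16  -36 ]
R4 <- R4 - (-2)*R3:  [  0   0   0  -4  -4 ]
Row echelon form:
[ -3   2  3   3  |    0 ]
[  0  -6  3  -5  |  -17 ]
[  0   0  5   6  |   16 ]
[  0   0  0  -4  |   -4 ]
Back-substitution:
v = (-4) / -4 = 1
u = (16 - (6)*(1)) / 5 = 2
t = (-17 - (3)*(2) - (-5)*(1)) / -6 = 3
s = (0 - (2)*(3) - (3)*(2) - (3)*(1)) / -3 = 5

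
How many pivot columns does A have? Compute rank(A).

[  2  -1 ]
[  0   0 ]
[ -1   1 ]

Row reduction:
R3 <- R3 - (-1/2)*R1:  [   0  1/2 ]
R2 <-> R3   (pivot in column 2 was zero)
[ 2   -1 ]
[ 0  1/2 ]
[ 0    0 ]
Row echelon form:
[ 2   -1 ]
[ 0  1/2 ]
[ 0    0 ]
Nonzero rows / pivot columns: 2

rank(A) = 2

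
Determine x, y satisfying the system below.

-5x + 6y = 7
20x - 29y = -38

(1, 2)

Forward elimination on [A|b]:
R2 <- R2 - (-4)*R1:  [   0   -5  -10 ]
Row echelon form:
[ -5   6  |    7 ]
[  0  -5  |  -10 ]
Back-substitution:
y = (-10) / -5 = 2
x = (7 - (6)*(2)) / -5 = 1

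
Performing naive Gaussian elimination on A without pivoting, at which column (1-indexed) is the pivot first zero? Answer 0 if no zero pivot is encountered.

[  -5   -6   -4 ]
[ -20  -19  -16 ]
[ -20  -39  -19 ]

Naive forward elimination:
R2 <- R2 - (4)*R1:  [ 0  5  0 ]
R3 <- R3 - (4)*R1:  [   0  -15   -3 ]
R3 <- R3 - (-3)*R2:  [  0   0  -3 ]
All pivots nonzero; naive elimination completes without hitting a zero pivot.

first zero-pivot column = 0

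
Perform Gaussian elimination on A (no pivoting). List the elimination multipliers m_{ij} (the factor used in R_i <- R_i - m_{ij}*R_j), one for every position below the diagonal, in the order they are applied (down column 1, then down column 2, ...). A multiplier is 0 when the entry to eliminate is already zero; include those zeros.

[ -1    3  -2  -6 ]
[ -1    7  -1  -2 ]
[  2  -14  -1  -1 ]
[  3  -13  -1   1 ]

multipliers: 1, -2, -3, -2, -1, 2

Forward elimination:
R2 <- R2 - (1)*R1:  [ 0  4  1  4 ]
R3 <- R3 - (-2)*R1:  [   0   -8   -5  -13 ]
R4 <- R4 - (-3)*R1:  [   0   -4   -7  -17 ]
R3 <- R3 - (-2)*R2:  [  0   0  -3  -5 ]
R4 <- R4 - (-1)*R2:  [   0    0   -6  -13 ]
R4 <- R4 - (2)*R3:  [  0   0   0  -3 ]
Multipliers (in order of application): m_{21} = 1, m_{31} = -2, m_{41} = -3, m_{32} = -2, m_{42} = -1, m_{43} = 2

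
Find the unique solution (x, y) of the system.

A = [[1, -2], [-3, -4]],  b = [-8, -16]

(0, 4)

Forward elimination on [A|b]:
R2 <- R2 - (-3)*R1:  [   0  -10  -40 ]
Row echelon form:
[ 1   -2  |   -8 ]
[ 0  -10  |  -40 ]
Back-substitution:
y = (-40) / -10 = 4
x = (-8 - (-2)*(4)) / 1 = 0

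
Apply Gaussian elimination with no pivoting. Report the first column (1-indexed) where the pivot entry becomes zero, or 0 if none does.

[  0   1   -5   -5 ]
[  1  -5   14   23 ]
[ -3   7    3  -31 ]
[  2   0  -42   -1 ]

Naive forward elimination:
Pivot entry (1,1) is zero but row 2 has 1 in column 1 -> naive elimination stops; a row interchange (e.g. R1 <-> R2) would be required here.

first zero-pivot column = 1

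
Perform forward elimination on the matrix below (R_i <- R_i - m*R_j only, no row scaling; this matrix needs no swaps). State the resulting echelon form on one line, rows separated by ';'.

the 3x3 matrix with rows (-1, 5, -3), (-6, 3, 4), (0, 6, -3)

Forward elimination:
R2 <- R2 - (6)*R1:  [   0  -27   22 ]
R3 <- R3 - (-2/9)*R2:  [    0     0  17/9 ]
Row echelon form:
[ -1    5    -3 ]
[  0  -27    22 ]
[  0    0  17/9 ]

REF = [-1 5 -3; 0 -27 22; 0 0 17/9]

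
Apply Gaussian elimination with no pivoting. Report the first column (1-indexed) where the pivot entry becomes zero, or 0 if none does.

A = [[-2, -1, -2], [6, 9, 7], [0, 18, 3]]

first zero-pivot column = 3

Naive forward elimination:
R2 <- R2 - (-3)*R1:  [ 0  6  1 ]
R3 <- R3 - (3)*R2:  [ 0  0  0 ]
Matrix at this point:
[ -2  -1  -2 ]
[  0   6   1 ]
[  0   0   0 ]
Pivot entry (3,3) in the last row is zero and there are no rows below to swap with -> zero pivot in column 3 (A is singular).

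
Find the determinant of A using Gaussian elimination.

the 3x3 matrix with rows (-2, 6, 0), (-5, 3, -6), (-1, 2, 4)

Forward elimination:
R2 <- R2 - (5/2)*R1:  [   0  -12   -6 ]
R3 <- R3 - (1/2)*R1:  [  0  -1   4 ]
R3 <- R3 - (1/12)*R2:  [   0    0  9/2 ]
Upper-triangular form:
[ -2    6    0 ]
[  0  -12   -6 ]
[  0    0  9/2 ]
det(A) = (-1)^0 * (-2) * (-12) * (9/2) = 108  (0 row swaps -> sign +1)

det(A) = 108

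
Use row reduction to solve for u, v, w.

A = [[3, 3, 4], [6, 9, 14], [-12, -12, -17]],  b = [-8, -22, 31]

Forward elimination on [A|b]:
R2 <- R2 - (2)*R1:  [  0   3   6  -6 ]
R3 <- R3 - (-4)*R1:  [  0   0  -1  -1 ]
Row echelon form:
[ 3  3   4  |  -8 ]
[ 0  3   6  |  -6 ]
[ 0  0  -1  |  -1 ]
Back-substitution:
w = (-1) / -1 = 1
v = (-6 - (6)*(1)) / 3 = -4
u = (-8 - (3)*(-4) - (4)*(1)) / 3 = 0

(0, -4, 1)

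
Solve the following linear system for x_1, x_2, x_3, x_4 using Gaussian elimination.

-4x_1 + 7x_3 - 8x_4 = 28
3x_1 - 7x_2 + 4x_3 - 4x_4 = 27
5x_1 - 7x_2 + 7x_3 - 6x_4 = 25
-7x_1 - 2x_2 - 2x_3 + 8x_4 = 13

(-3, -4, 0, -2)

Forward elimination on [A|b]:
R2 <- R2 - (-3/4)*R1:  [    0    -7  37/4   -10    48 ]
R3 <- R3 - (-5/4)*R1:  [    0    -7  63/4   -16    60 ]
R4 <- R4 - (7/4)*R1:  [     0     -2  -57/4     22    -36 ]
R3 <- R3 - (1)*R2:  [    0     0  13/2    -6    12 ]
R4 <- R4 - (2/7)*R2:  [       0        0  -473/28    174/7   -348/7 ]
R4 <- R4 - (-473/182)*R3:  [        0         0         0    843/91  -1686/91 ]
Row echelon form:
[ -4   0     7      -8  |        28 ]
[  0  -7  37/4     -10  |        48 ]
[  0   0  13/2      -6  |        12 ]
[  0   0     0  843/91  |  -1686/91 ]
Back-substitution:
x_4 = (-1686/91) / (843/91) = -2
x_3 = (12 - (-6)*(-2)) / (13/2) = 0
x_2 = (48 - (37/4)*(0) - (-10)*(-2)) / -7 = -4
x_1 = (28 - (7)*(0) - (-8)*(-2)) / -4 = -3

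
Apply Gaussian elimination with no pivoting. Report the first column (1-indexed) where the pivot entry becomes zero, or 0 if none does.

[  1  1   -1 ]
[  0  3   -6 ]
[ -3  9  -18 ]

Naive forward elimination:
R3 <- R3 - (-3)*R1:  [   0   12  -21 ]
R3 <- R3 - (4)*R2:  [ 0  0  3 ]
All pivots nonzero; naive elimination completes without hitting a zero pivot.

first zero-pivot column = 0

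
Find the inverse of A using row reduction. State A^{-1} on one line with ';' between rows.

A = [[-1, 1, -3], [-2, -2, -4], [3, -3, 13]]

Gauss-Jordan on [A | I]:
R1 <- (1/-1)*R1:  [  1  -1   3  |  -1   0   0 ]
R2 <- R2 - (-2)*R1:  [  0  -4   2  |  -2   1   0 ]
R3 <- R3 - (3)*R1:  [ 0  0  4  |  3  0  1 ]
R2 <- (1/-4)*R2:  [    0     1  -1/2  |   1/2  -1/4     0 ]
R1 <- R1 - (-1)*R2:  [    1     0   5/2  |  -1/2  -1/4     0 ]
R3 <- (1/4)*R3:  [   0    0    1  |  3/4    0  1/4 ]
R1 <- R1 - (5/2)*R3:  [     1      0      0  |  -19/8   -1/4   -5/8 ]
R2 <- R2 - (-1/2)*R3:  [    0     1     0  |   7/8  -1/4   1/8 ]
Right block of [I | A^{-1}] is the inverse:
[ -19/8  -1/4  -5/8 ]
[   7/8  -1/4   1/8 ]
[   3/4     0   1/4 ]

inverse = [-19/8 -1/4 -5/8; 7/8 -1/4 1/8; 3/4 0 1/4]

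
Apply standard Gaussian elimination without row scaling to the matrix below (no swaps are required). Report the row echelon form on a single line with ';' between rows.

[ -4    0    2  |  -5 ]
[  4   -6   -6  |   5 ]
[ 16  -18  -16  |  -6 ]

REF = [-4 0 2 -5; 0 -6 -4 0; 0 0 4 -26]

Forward elimination:
R2 <- R2 - (-1)*R1:  [  0  -6  -4   0 ]
R3 <- R3 - (-4)*R1:  [   0  -18   -8  -26 ]
R3 <- R3 - (3)*R2:  [   0    0    4  -26 ]
Row echelon form:
[ -4   0   2  |   -5 ]
[  0  -6  -4  |    0 ]
[  0   0   4  |  -26 ]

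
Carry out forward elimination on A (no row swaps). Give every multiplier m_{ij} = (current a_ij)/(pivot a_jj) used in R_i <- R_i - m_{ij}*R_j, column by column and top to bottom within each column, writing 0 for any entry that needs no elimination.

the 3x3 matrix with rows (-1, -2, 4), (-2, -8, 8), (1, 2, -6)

Forward elimination:
R2 <- R2 - (2)*R1:  [  0  -4   0 ]
R3 <- R3 - (-1)*R1:  [  0   0  -2 ]
R3: entry in column 2 is already 0 -> m_{32} = 0 (no row operation needed)
Multipliers (in order of application): m_{21} = 2, m_{31} = -1, m_{32} = 0

multipliers: 2, -1, 0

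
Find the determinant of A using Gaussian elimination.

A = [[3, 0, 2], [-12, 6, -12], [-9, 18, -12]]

Forward elimination:
R2 <- R2 - (-4)*R1:  [  0   6  -4 ]
R3 <- R3 - (-3)*R1:  [  0  18  -6 ]
R3 <- R3 - (3)*R2:  [ 0  0  6 ]
Upper-triangular form:
[ 3  0   2 ]
[ 0  6  -4 ]
[ 0  0   6 ]
det(A) = (-1)^0 * (3) * (6) * (6) = 108  (0 row swaps -> sign +1)

det(A) = 108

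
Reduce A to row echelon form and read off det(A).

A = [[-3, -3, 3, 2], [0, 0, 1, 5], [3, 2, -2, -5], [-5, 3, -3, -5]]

Forward elimination:
R3 <- R3 - (-1)*R1:  [  0  -1   1  -3 ]
R4 <- R4 - (5/3)*R1:  [     0      8     -8  -25/3 ]
R2 <-> R3   (pivot in column 2 was zero)
[ -3  -3   3      2 ]
[  0  -1   1     -3 ]
[  0   0   1      5 ]
[  0   8  -8  -25/3 ]
R4 <- R4 - (-8)*R2:  [     0      0      0  -97/3 ]
Upper-triangular form:
[ -3  -3  3      2 ]
[  0  -1  1     -3 ]
[  0   0  1      5 ]
[  0   0  0  -97/3 ]
det(A) = (-1)^1 * (-3) * (-1) * (1) * (-97/3) = 97  (1 row swap -> sign -1)

det(A) = 97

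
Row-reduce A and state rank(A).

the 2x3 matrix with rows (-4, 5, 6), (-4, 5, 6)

rank(A) = 1

Row reduction:
R2 <- R2 - (1)*R1:  [ 0  0  0 ]
Row echelon form:
[ -4  5  6 ]
[  0  0  0 ]
Nonzero rows / pivot columns: 1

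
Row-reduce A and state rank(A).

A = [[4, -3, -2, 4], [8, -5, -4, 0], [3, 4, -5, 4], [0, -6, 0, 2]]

rank(A) = 4

Row reduction:
R2 <- R2 - (2)*R1:  [  0   1   0  -8 ]
R3 <- R3 - (3/4)*R1:  [    0  25/4  -7/2     1 ]
R3 <- R3 - (25/4)*R2:  [    0     0  -7/2    51 ]
R4 <- R4 - (-6)*R2:  [   0    0    0  -46 ]
Row echelon form:
[ 4  -3    -2    4 ]
[ 0   1     0   -8 ]
[ 0   0  -7/2   51 ]
[ 0   0     0  -46 ]
Nonzero rows / pivot columns: 4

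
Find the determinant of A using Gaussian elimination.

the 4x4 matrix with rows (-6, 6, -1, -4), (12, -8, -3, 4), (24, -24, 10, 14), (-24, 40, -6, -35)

Forward elimination:
R2 <- R2 - (-2)*R1:  [  0   4  -5  -4 ]
R3 <- R3 - (-4)*R1:  [  0   0   6  -2 ]
R4 <- R4 - (4)*R1:  [   0   16   -2  -19 ]
R4 <- R4 - (4)*R2:  [  0   0  18  -3 ]
R4 <- R4 - (3)*R3:  [ 0  0  0  3 ]
Upper-triangular form:
[ -6  6  -1  -4 ]
[  0  4  -5  -4 ]
[  0  0   6  -2 ]
[  0  0   0   3 ]
det(A) = (-1)^0 * (-6) * (4) * (6) * (3) = -432  (0 row swaps -> sign +1)

det(A) = -432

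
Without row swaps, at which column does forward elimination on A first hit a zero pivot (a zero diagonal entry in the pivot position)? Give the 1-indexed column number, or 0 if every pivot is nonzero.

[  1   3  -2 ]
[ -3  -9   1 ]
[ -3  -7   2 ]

Naive forward elimination:
R2 <- R2 - (-3)*R1:  [  0   0  -5 ]
R3 <- R3 - (-3)*R1:  [  0   2  -4 ]
Matrix at this point:
[ 1  3  -2 ]
[ 0  0  -5 ]
[ 0  2  -4 ]
Pivot entry (2,2) is zero but row 3 has 2 in column 2 -> naive elimination stops; a row interchange (e.g. R2 <-> R3) would be required here.

first zero-pivot column = 2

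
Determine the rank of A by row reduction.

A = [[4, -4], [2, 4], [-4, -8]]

Row reduction:
R2 <- R2 - (1/2)*R1:  [ 0  6 ]
R3 <- R3 - (-1)*R1:  [   0  -12 ]
R3 <- R3 - (-2)*R2:  [ 0  0 ]
Row echelon form:
[ 4  -4 ]
[ 0   6 ]
[ 0   0 ]
Nonzero rows / pivot columns: 2

rank(A) = 2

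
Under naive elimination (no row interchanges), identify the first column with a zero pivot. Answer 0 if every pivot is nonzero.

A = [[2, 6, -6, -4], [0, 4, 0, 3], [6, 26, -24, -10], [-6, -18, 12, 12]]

first zero-pivot column = 0

Naive forward elimination:
R3 <- R3 - (3)*R1:  [  0   8  -6   2 ]
R4 <- R4 - (-3)*R1:  [  0   0  -6   0 ]
R3 <- R3 - (2)*R2:  [  0   0  -6  -4 ]
R4 <- R4 - (1)*R3:  [ 0  0  0  4 ]
All pivots nonzero; naive elimination completes without hitting a zero pivot.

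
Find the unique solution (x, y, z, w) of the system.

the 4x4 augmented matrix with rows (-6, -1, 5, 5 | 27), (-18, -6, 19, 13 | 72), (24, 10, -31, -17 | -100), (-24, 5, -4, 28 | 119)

Forward elimination on [A|b]:
R2 <- R2 - (3)*R1:  [  0  -3   4  -2  -9 ]
R3 <- R3 - (-4)*R1:  [   0    6  -11    3    8 ]
R4 <- R4 - (4)*R1:  [   0    9  -24    8   11 ]
R3 <- R3 - (-2)*R2:  [   0    0   -3   -1  -10 ]
R4 <- R4 - (-3)*R2:  [   0    0  -12    2  -16 ]
R4 <- R4 - (4)*R3:  [  0   0   0   6  24 ]
Row echelon form:
[ -6  -1   5   5  |   27 ]
[  0  -3   4  -2  |   -9 ]
[  0   0  -3  -1  |  -10 ]
[  0   0   0   6  |   24 ]
Back-substitution:
w = (24) / 6 = 4
z = (-10 - (-1)*(4)) / -3 = 2
y = (-9 - (4)*(2) - (-2)*(4)) / -3 = 3
x = (27 - (-1)*(3) - (5)*(2) - (5)*(4)) / -6 = 0

(0, 3, 2, 4)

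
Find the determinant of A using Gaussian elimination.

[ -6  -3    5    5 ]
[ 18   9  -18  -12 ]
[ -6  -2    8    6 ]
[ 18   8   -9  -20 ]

det(A) = -90

Forward elimination:
R2 <- R2 - (-3)*R1:  [  0   0  -3   3 ]
R3 <- R3 - (1)*R1:  [ 0  1  3  1 ]
R4 <- R4 - (-3)*R1:  [  0  -1   6  -5 ]
R2 <-> R3   (pivot in column 2 was zero)
[ -6  -3   5   5 ]
[  0   1   3   1 ]
[  0   0  -3   3 ]
[  0  -1   6  -5 ]
R4 <- R4 - (-1)*R2:  [  0   0   9  -4 ]
R4 <- R4 - (-3)*R3:  [ 0  0  0  5 ]
Upper-triangular form:
[ -6  -3   5  5 ]
[  0   1   3  1 ]
[  0   0  -3  3 ]
[  0   0   0  5 ]
det(A) = (-1)^1 * (-6) * (1) * (-3) * (5) = -90  (1 row swap -> sign -1)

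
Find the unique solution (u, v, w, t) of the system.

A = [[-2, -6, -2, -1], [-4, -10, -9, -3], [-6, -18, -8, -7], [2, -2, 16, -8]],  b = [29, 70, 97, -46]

Forward elimination on [A|b]:
R2 <- R2 - (2)*R1:  [  0   2  -5  -1  12 ]
R3 <- R3 - (3)*R1:  [  0   0  -2  -4  10 ]
R4 <- R4 - (-1)*R1:  [   0   -8   14   -9  -17 ]
R4 <- R4 - (-4)*R2:  [   0    0   -6  -13   31 ]
R4 <- R4 - (3)*R3:  [  0   0   0  -1   1 ]
Row echelon form:
[ -2  -6  -2  -1  |  29 ]
[  0   2  -5  -1  |  12 ]
[  0   0  -2  -4  |  10 ]
[  0   0   0  -1  |   1 ]
Back-substitution:
t = (1) / -1 = -1
w = (10 - (-4)*(-1)) / -2 = -3
v = (12 - (-5)*(-3) - (-1)*(-1)) / 2 = -2
u = (29 - (-6)*(-2) - (-2)*(-3) - (-1)*(-1)) / -2 = -5

(-5, -2, -3, -1)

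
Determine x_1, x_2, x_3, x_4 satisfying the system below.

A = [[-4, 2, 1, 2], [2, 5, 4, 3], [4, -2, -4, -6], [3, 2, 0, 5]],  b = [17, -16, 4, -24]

(-5, 3, -3, -3)

Forward elimination on [A|b]:
R2 <- R2 - (-1/2)*R1:  [     0      6    9/2      4  -15/2 ]
R3 <- R3 - (-1)*R1:  [  0   0  -3  -4  21 ]
R4 <- R4 - (-3/4)*R1:  [     0    7/2    3/4   13/2  -45/4 ]
R4 <- R4 - (7/12)*R2:  [     0      0  -15/8   25/6  -55/8 ]
R4 <- R4 - (5/8)*R3:  [    0     0     0  20/3   -20 ]
Row echelon form:
[ -4  2    1     2  |     17 ]
[  0  6  9/2     4  |  -15/2 ]
[  0  0   -3    -4  |     21 ]
[  0  0    0  20/3  |    -20 ]
Back-substitution:
x_4 = (-20) / (20/3) = -3
x_3 = (21 - (-4)*(-3)) / -3 = -3
x_2 = (-15/2 - (9/2)*(-3) - (4)*(-3)) / 6 = 3
x_1 = (17 - (2)*(3) - (1)*(-3) - (2)*(-3)) / -4 = -5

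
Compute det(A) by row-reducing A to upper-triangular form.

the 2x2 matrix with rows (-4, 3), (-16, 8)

det(A) = 16

Forward elimination:
R2 <- R2 - (4)*R1:  [  0  -4 ]
Upper-triangular form:
[ -4   3 ]
[  0  -4 ]
det(A) = (-1)^0 * (-4) * (-4) = 16  (0 row swaps -> sign +1)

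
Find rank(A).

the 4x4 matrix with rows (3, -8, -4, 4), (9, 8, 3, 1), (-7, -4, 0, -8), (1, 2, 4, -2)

Row reduction:
R2 <- R2 - (3)*R1:  [   0   32   15  -11 ]
R3 <- R3 - (-7/3)*R1:  [     0  -68/3  -28/3    4/3 ]
R4 <- R4 - (1/3)*R1:  [     0   14/3   16/3  -10/3 ]
R3 <- R3 - (-17/24)*R2:  [       0        0    31/24  -155/24 ]
R4 <- R4 - (7/48)*R2:  [      0       0  151/48  -83/48 ]
R4 <- R4 - (151/62)*R3:  [  0   0   0  14 ]
Row echelon form:
[ 3  -8     -4        4 ]
[ 0  32     15      -11 ]
[ 0   0  31/24  -155/24 ]
[ 0   0      0       14 ]
Nonzero rows / pivot columns: 4

rank(A) = 4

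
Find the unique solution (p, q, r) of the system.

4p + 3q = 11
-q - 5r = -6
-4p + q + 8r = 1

(2, 1, 1)

Forward elimination on [A|b]:
R3 <- R3 - (-1)*R1:  [  0   4   8  12 ]
R3 <- R3 - (-4)*R2:  [   0    0  -12  -12 ]
Row echelon form:
[ 4   3    0  |   11 ]
[ 0  -1   -5  |   -6 ]
[ 0   0  -12  |  -12 ]
Back-substitution:
r = (-12) / -12 = 1
q = (-6 - (-5)*(1)) / -1 = 1
p = (11 - (3)*(1)) / 4 = 2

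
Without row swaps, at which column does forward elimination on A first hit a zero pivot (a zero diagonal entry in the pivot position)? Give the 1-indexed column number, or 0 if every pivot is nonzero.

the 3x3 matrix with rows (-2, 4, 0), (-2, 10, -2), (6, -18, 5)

Naive forward elimination:
R2 <- R2 - (1)*R1:  [  0   6  -2 ]
R3 <- R3 - (-3)*R1:  [  0  -6   5 ]
R3 <- R3 - (-1)*R2:  [ 0  0  3 ]
All pivots nonzero; naive elimination completes without hitting a zero pivot.

first zero-pivot column = 0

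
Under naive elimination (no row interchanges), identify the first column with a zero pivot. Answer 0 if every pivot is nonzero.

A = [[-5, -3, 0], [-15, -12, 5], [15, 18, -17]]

Naive forward elimination:
R2 <- R2 - (3)*R1:  [  0  -3   5 ]
R3 <- R3 - (-3)*R1:  [   0    9  -17 ]
R3 <- R3 - (-3)*R2:  [  0   0  -2 ]
All pivots nonzero; naive elimination completes without hitting a zero pivot.

first zero-pivot column = 0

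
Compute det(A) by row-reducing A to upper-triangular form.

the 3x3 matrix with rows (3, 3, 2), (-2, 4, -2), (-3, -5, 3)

Forward elimination:
R2 <- R2 - (-2/3)*R1:  [    0     6  -2/3 ]
R3 <- R3 - (-1)*R1:  [  0  -2   5 ]
R3 <- R3 - (-1/3)*R2:  [    0     0  43/9 ]
Upper-triangular form:
[ 3  3     2 ]
[ 0  6  -2/3 ]
[ 0  0  43/9 ]
det(A) = (-1)^0 * (3) * (6) * (43/9) = 86  (0 row swaps -> sign +1)

det(A) = 86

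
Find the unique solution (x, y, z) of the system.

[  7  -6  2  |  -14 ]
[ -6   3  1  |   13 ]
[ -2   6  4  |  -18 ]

(-4, -3, -2)

Forward elimination on [A|b]:
R2 <- R2 - (-6/7)*R1:  [     0  -15/7   19/7      1 ]
R3 <- R3 - (-2/7)*R1:  [    0  30/7  32/7   -22 ]
R3 <- R3 - (-2)*R2:  [   0    0   10  -20 ]
Row echelon form:
[ 7     -6     2  |  -14 ]
[ 0  -15/7  19/7  |    1 ]
[ 0      0    10  |  -20 ]
Back-substitution:
z = (-20) / 10 = -2
y = (1 - (19/7)*(-2)) / (-15/7) = -3
x = (-14 - (-6)*(-3) - (2)*(-2)) / 7 = -4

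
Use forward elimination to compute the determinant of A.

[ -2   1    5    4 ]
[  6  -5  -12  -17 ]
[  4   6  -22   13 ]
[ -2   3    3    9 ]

Forward elimination:
R2 <- R2 - (-3)*R1:  [  0  -2   3  -5 ]
R3 <- R3 - (-2)*R1:  [   0    8  -12   21 ]
R4 <- R4 - (1)*R1:  [  0   2  -2   5 ]
R3 <- R3 - (-4)*R2:  [ 0  0  0  1 ]
R4 <- R4 - (-1)*R2:  [ 0  0  1  0 ]
R3 <-> R4   (pivot in column 3 was zero)
[ -2   1  5   4 ]
[  0  -2  3  -5 ]
[  0   0  1   0 ]
[  0   0  0   1 ]
Upper-triangular form:
[ -2   1  5   4 ]
[  0  -2  3  -5 ]
[  0   0  1   0 ]
[  0   0  0   1 ]
det(A) = (-1)^1 * (-2) * (-2) * (1) * (1) = -4  (1 row swap -> sign -1)

det(A) = -4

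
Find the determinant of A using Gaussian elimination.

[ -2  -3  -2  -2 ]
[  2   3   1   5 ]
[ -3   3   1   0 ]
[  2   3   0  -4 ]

Forward elimination:
R2 <- R2 - (-1)*R1:  [  0   0  -1   3 ]
R3 <- R3 - (3/2)*R1:  [    0  15/2     4     3 ]
R4 <- R4 - (-1)*R1:  [  0   0  -2  -6 ]
R2 <-> R3   (pivot in column 2 was zero)
[ -2    -3  -2  -2 ]
[  0  15/2   4   3 ]
[  0     0  -1   3 ]
[  0     0  -2  -6 ]
R4 <- R4 - (2)*R3:  [   0    0    0  -12 ]
Upper-triangular form:
[ -2    -3  -2   -2 ]
[  0  15/2   4    3 ]
[  0     0  -1    3 ]
[  0     0   0  -12 ]
det(A) = (-1)^1 * (-2) * (15/2) * (-1) * (-12) = 180  (1 row swap -> sign -1)

det(A) = 180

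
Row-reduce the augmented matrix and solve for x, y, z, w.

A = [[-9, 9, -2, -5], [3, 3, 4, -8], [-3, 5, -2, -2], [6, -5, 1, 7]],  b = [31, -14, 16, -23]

(-2, 0, -4, -1)

Forward elimination on [A|b]:
R2 <- R2 - (-1/3)*R1:  [     0      6   10/3  -29/3  -11/3 ]
R3 <- R3 - (1/3)*R1:  [    0     2  -4/3  -1/3  17/3 ]
R4 <- R4 - (-2/3)*R1:  [    0     1  -1/3  11/3  -7/3 ]
R3 <- R3 - (1/3)*R2:  [     0      0  -22/9   26/9   62/9 ]
R4 <- R4 - (1/6)*R2:  [      0       0    -8/9   95/18  -31/18 ]
R4 <- R4 - (4/11)*R3:  [      0       0       0   93/22  -93/22 ]
Row echelon form:
[ -9  9     -2     -5  |      31 ]
[  0  6   10/3  -29/3  |   -11/3 ]
[  0  0  -22/9   26/9  |    62/9 ]
[  0  0      0  93/22  |  -93/22 ]
Back-substitution:
w = (-93/22) / (93/22) = -1
z = (62/9 - (26/9)*(-1)) / (-22/9) = -4
y = (-11/3 - (10/3)*(-4) - (-29/3)*(-1)) / 6 = 0
x = (31 - (9)*(0) - (-2)*(-4) - (-5)*(-1)) / -9 = -2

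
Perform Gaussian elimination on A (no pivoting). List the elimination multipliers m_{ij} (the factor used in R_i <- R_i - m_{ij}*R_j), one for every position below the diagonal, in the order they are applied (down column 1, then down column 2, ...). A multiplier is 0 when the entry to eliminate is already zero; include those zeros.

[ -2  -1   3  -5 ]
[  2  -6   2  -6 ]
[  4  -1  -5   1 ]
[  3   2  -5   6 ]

multipliers: -1, -2, -3/2, 3/7, -1/14, 1/8

Forward elimination:
R2 <- R2 - (-1)*R1:  [   0   -7    5  -11 ]
R3 <- R3 - (-2)*R1:  [  0  -3   1  -9 ]
R4 <- R4 - (-3/2)*R1:  [    0   1/2  -1/2  -3/2 ]
R3 <- R3 - (3/7)*R2:  [     0      0   -8/7  -30/7 ]
R4 <- R4 - (-1/14)*R2:  [     0      0   -1/7  -16/7 ]
R4 <- R4 - (1/8)*R3:  [    0     0     0  -7/4 ]
Multipliers (in order of application): m_{21} = -1, m_{31} = -2, m_{41} = -3/2, m_{32} = 3/7, m_{42} = -1/14, m_{43} = 1/8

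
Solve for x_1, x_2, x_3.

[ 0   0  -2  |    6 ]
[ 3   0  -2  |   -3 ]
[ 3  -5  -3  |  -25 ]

(-3, 5, -3)

Forward elimination on [A|b]:
R1 <-> R2   (pivot in column 1 was zero)
[ 3   0  -2   -3 ]
[ 0   0  -2    6 ]
[ 3  -5  -3  -25 ]
R3 <- R3 - (1)*R1:  [   0   -5   -1  -22 ]
R2 <-> R3   (pivot in column 2 was zero)
[ 3   0  -2   -3 ]
[ 0  -5  -1  -22 ]
[ 0   0  -2    6 ]
Row echelon form:
[ 3   0  -2  |   -3 ]
[ 0  -5  -1  |  -22 ]
[ 0   0  -2  |    6 ]
Back-substitution:
x_3 = (6) / -2 = -3
x_2 = (-22 - (-1)*(-3)) / -5 = 5
x_1 = (-3 - (-2)*(-3)) / 3 = -3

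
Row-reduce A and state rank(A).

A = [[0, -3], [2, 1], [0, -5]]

rank(A) = 2

Row reduction:
R1 <-> R2   (pivot in column 1 was zero)
[ 2   1 ]
[ 0  -3 ]
[ 0  -5 ]
R3 <- R3 - (5/3)*R2:  [ 0  0 ]
Row echelon form:
[ 2   1 ]
[ 0  -3 ]
[ 0   0 ]
Nonzero rows / pivot columns: 2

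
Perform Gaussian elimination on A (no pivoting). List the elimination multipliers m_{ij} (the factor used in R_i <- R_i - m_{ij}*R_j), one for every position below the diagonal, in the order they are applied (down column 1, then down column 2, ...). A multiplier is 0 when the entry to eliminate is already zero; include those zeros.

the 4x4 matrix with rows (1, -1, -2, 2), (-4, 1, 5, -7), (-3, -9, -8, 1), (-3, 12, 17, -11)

Forward elimination:
R2 <- R2 - (-4)*R1:  [  0  -3  -3   1 ]
R3 <- R3 - (-3)*R1:  [   0  -12  -14    7 ]
R4 <- R4 - (-3)*R1:  [  0   9  11  -5 ]
R3 <- R3 - (4)*R2:  [  0   0  -2   3 ]
R4 <- R4 - (-3)*R2:  [  0   0   2  -2 ]
R4 <- R4 - (-1)*R3:  [ 0  0  0  1 ]
Multipliers (in order of application): m_{21} = -4, m_{31} = -3, m_{41} = -3, m_{32} = 4, m_{42} = -3, m_{43} = -1

multipliers: -4, -3, -3, 4, -3, -1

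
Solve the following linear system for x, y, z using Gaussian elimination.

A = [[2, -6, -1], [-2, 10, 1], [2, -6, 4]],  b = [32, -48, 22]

Forward elimination on [A|b]:
R2 <- R2 - (-1)*R1:  [   0    4    0  -16 ]
R3 <- R3 - (1)*R1:  [   0    0    5  -10 ]
Row echelon form:
[ 2  -6  -1  |   32 ]
[ 0   4   0  |  -16 ]
[ 0   0   5  |  -10 ]
Back-substitution:
z = (-10) / 5 = -2
y = (-16) / 4 = -4
x = (32 - (-6)*(-4) - (-1)*(-2)) / 2 = 3

(3, -4, -2)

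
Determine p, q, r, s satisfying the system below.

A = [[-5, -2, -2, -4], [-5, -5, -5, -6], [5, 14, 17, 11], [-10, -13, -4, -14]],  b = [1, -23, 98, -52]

Forward elimination on [A|b]:
R2 <- R2 - (1)*R1:  [   0   -3   -3   -2  -24 ]
R3 <- R3 - (-1)*R1:  [  0  12  15   7  99 ]
R4 <- R4 - (2)*R1:  [   0   -9    0   -6  -54 ]
R3 <- R3 - (-4)*R2:  [  0   0   3  -1   3 ]
R4 <- R4 - (3)*R2:  [  0   0   9   0  18 ]
R4 <- R4 - (3)*R3:  [ 0  0  0  3  9 ]
Row echelon form:
[ -5  -2  -2  -4  |    1 ]
[  0  -3  -3  -2  |  -24 ]
[  0   0   3  -1  |    3 ]
[  0   0   0   3  |    9 ]
Back-substitution:
s = (9) / 3 = 3
r = (3 - (-1)*(3)) / 3 = 2
q = (-24 - (-3)*(2) - (-2)*(3)) / -3 = 4
p = (1 - (-2)*(4) - (-2)*(2) - (-4)*(3)) / -5 = -5

(-5, 4, 2, 3)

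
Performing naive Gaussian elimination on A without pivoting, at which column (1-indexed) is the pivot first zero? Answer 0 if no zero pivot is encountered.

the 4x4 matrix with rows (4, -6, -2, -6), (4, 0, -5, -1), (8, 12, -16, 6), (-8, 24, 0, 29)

Naive forward elimination:
R2 <- R2 - (1)*R1:  [  0   6  -3   5 ]
R3 <- R3 - (2)*R1:  [   0   24  -12   18 ]
R4 <- R4 - (-2)*R1:  [  0  12  -4  17 ]
R3 <- R3 - (4)*R2:  [  0   0   0  -2 ]
R4 <- R4 - (2)*R2:  [ 0  0  2  7 ]
Matrix at this point:
[ 4  -6  -2  -6 ]
[ 0   6  -3   5 ]
[ 0   0   0  -2 ]
[ 0   0   2   7 ]
Pivot entry (3,3) is zero but row 4 has 2 in column 3 -> naive elimination stops; a row interchange (e.g. R3 <-> R4) would be required here.

first zero-pivot column = 3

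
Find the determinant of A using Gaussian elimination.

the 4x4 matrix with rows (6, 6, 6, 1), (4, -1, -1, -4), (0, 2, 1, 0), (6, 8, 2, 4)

det(A) = 370

Forward elimination:
R2 <- R2 - (2/3)*R1:  [     0     -5     -5  -14/3 ]
R4 <- R4 - (1)*R1:  [  0   2  -4   3 ]
R3 <- R3 - (-2/5)*R2:  [      0       0      -1  -28/15 ]
R4 <- R4 - (-2/5)*R2:  [     0      0     -6  17/15 ]
R4 <- R4 - (6)*R3:  [    0     0     0  37/3 ]
Upper-triangular form:
[ 6   6   6       1 ]
[ 0  -5  -5   -14/3 ]
[ 0   0  -1  -28/15 ]
[ 0   0   0    37/3 ]
det(A) = (-1)^0 * (6) * (-5) * (-1) * (37/3) = 370  (0 row swaps -> sign +1)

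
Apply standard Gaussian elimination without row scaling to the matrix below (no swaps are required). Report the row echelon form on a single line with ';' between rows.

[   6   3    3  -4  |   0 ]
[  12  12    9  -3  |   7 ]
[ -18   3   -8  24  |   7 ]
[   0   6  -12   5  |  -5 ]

Forward elimination:
R2 <- R2 - (2)*R1:  [ 0  6  3  5  7 ]
R3 <- R3 - (-3)*R1:  [  0  12   1  12   7 ]
R3 <- R3 - (2)*R2:  [  0   0  -5   2  -7 ]
R4 <- R4 - (1)*R2:  [   0    0  -15    0  -12 ]
R4 <- R4 - (3)*R3:  [  0   0   0  -6   9 ]
Row echelon form:
[ 6  3   3  -4  |   0 ]
[ 0  6   3   5  |   7 ]
[ 0  0  -5   2  |  -7 ]
[ 0  0   0  -6  |   9 ]

REF = [6 3 3 -4 0; 0 6 3 5 7; 0 0 -5 2 -7; 0 0 0 -6 9]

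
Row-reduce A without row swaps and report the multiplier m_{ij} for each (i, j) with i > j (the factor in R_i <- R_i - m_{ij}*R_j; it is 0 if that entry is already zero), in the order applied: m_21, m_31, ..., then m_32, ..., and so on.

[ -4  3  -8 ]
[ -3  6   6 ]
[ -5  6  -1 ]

Forward elimination:
R2 <- R2 - (3/4)*R1:  [    0  15/4    12 ]
R3 <- R3 - (5/4)*R1:  [   0  9/4    9 ]
R3 <- R3 - (3/5)*R2:  [   0    0  9/5 ]
Multipliers (in order of application): m_{21} = 3/4, m_{31} = 5/4, m_{32} = 3/5

multipliers: 3/4, 5/4, 3/5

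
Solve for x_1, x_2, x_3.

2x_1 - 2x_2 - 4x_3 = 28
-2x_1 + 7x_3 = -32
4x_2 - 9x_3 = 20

(2, -4, -4)

Forward elimination on [A|b]:
R2 <- R2 - (-1)*R1:  [  0  -2   3  -4 ]
R3 <- R3 - (-2)*R2:  [  0   0  -3  12 ]
Row echelon form:
[ 2  -2  -4  |  28 ]
[ 0  -2   3  |  -4 ]
[ 0   0  -3  |  12 ]
Back-substitution:
x_3 = (12) / -3 = -4
x_2 = (-4 - (3)*(-4)) / -2 = -4
x_1 = (28 - (-2)*(-4) - (-4)*(-4)) / 2 = 2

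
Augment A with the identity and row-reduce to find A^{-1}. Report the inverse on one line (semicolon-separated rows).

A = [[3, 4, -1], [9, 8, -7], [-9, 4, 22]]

inverse = [-17/3 23/9 5/9; 15/4 -19/12 -1/3; -3 4/3 1/3]

Gauss-Jordan on [A | I]:
R1 <- (1/3)*R1:  [    1   4/3  -1/3  |   1/3     0     0 ]
R2 <- R2 - (9)*R1:  [  0  -4  -4  |  -3   1   0 ]
R3 <- R3 - (-9)*R1:  [  0  16  19  |   3   0   1 ]
R2 <- (1/-4)*R2:  [    0     1     1  |   3/4  -1/4     0 ]
R1 <- R1 - (4/3)*R2:  [    1     0  -5/3  |  -2/3   1/3     0 ]
R3 <- R3 - (16)*R2:  [  0   0   3  |  -9   4   1 ]
R3 <- (1/3)*R3:  [   0    0    1  |   -3  4/3  1/3 ]
R1 <- R1 - (-5/3)*R3:  [     1      0      0  |  -17/3   23/9    5/9 ]
R2 <- R2 - (1)*R3:  [      0       1       0  |    15/4  -19/12    -1/3 ]
Right block of [I | A^{-1}] is the inverse:
[ -17/3    23/9   5/9 ]
[  15/4  -19/12  -1/3 ]
[    -3     4/3   1/3 ]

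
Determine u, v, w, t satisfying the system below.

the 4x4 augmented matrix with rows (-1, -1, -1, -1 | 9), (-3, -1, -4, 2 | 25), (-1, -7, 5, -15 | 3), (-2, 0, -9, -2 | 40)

(-2, -3, -4, 0)

Forward elimination on [A|b]:
R2 <- R2 - (3)*R1:  [  0   2  -1   5  -2 ]
R3 <- R3 - (1)*R1:  [   0   -6    6  -14   -6 ]
R4 <- R4 - (2)*R1:  [  0   2  -7   0  22 ]
R3 <- R3 - (-3)*R2:  [   0    0    3    1  -12 ]
R4 <- R4 - (1)*R2:  [  0   0  -6  -5  24 ]
R4 <- R4 - (-2)*R3:  [  0   0   0  -3   0 ]
Row echelon form:
[ -1  -1  -1  -1  |    9 ]
[  0   2  -1   5  |   -2 ]
[  0   0   3   1  |  -12 ]
[  0   0   0  -3  |    0 ]
Back-substitution:
t = (0) / -3 = 0
w = (-12 - (1)*(0)) / 3 = -4
v = (-2 - (-1)*(-4) - (5)*(0)) / 2 = -3
u = (9 - (-1)*(-3) - (-1)*(-4) - (-1)*(0)) / -1 = -2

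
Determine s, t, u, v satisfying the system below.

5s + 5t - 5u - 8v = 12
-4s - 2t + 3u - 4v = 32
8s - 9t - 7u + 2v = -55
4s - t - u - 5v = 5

(-3, 1, 2, -4)

Forward elimination on [A|b]:
R2 <- R2 - (-4/5)*R1:  [     0      2     -1  -52/5  208/5 ]
R3 <- R3 - (8/5)*R1:  [      0     -17       1    74/5  -371/5 ]
R4 <- R4 - (4/5)*R1:  [     0     -5      3    7/5  -23/5 ]
R3 <- R3 - (-17/2)*R2:  [      0       0   -15/2  -368/5  1397/5 ]
R4 <- R4 - (-5/2)*R2:  [      0       0     1/2  -123/5   497/5 ]
R4 <- R4 - (-1/15)*R3:  [        0         0         0  -2213/75   8852/75 ]
Row echelon form:
[ 5  5     -5        -8  |       12 ]
[ 0  2     -1     -52/5  |    208/5 ]
[ 0  0  -15/2    -368/5  |   1397/5 ]
[ 0  0      0  -2213/75  |  8852/75 ]
Back-substitution:
v = (8852/75) / (-2213/75) = -4
u = (1397/5 - (-368/5)*(-4)) / (-15/2) = 2
t = (208/5 - (-1)*(2) - (-52/5)*(-4)) / 2 = 1
s = (12 - (5)*(1) - (-5)*(2) - (-8)*(-4)) / 5 = -3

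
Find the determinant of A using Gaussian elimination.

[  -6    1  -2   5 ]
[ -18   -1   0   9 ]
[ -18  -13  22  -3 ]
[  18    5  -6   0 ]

Forward elimination:
R2 <- R2 - (3)*R1:  [  0  -4   6  -6 ]
R3 <- R3 - (3)*R1:  [   0  -16   28  -18 ]
R4 <- R4 - (-3)*R1:  [   0    8  -12   15 ]
R3 <- R3 - (4)*R2:  [ 0  0  4  6 ]
R4 <- R4 - (-2)*R2:  [ 0  0  0  3 ]
Upper-triangular form:
[ -6   1  -2   5 ]
[  0  -4   6  -6 ]
[  0   0   4   6 ]
[  0   0   0   3 ]
det(A) = (-1)^0 * (-6) * (-4) * (4) * (3) = 288  (0 row swaps -> sign +1)

det(A) = 288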